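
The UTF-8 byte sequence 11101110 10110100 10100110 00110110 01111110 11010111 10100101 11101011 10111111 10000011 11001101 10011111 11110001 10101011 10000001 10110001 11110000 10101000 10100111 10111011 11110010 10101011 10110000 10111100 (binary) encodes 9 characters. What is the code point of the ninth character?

Offset 0: leading byte 0xEE = 11101110 → 3-byte char #1 = EE B4 A6.
Offset 3: leading byte 0x36 = 00110110 → 1-byte char #2 = 36.
Offset 4: leading byte 0x7E = 01111110 → 1-byte char #3 = 7E.
Offset 5: leading byte 0xD7 = 11010111 → 2-byte char #4 = D7 A5.
Offset 7: leading byte 0xEB = 11101011 → 3-byte char #5 = EB BF 83.
Offset 10: leading byte 0xCD = 11001101 → 2-byte char #6 = CD 9F.
Offset 12: leading byte 0xF1 = 11110001 → 4-byte char #7 = F1 AB 81 B1.
Offset 16: leading byte 0xF0 = 11110000 → 4-byte char #8 = F0 A8 A7 BB.
Offset 20: leading byte 0xF2 = 11110010 → 4-byte char #9 = F2 AB B0 BC.
Leading byte 0xF2 = 11110010 matches 11110xxx → 4-byte sequence.
Byte 1: 0xF2 = 11110010, payload 010 (3 bits).
Byte 2: 0xAB = 10101011 (10xxxxxx ✓), payload 101011.
Byte 3: 0xB0 = 10110000 (10xxxxxx ✓), payload 110000.
Byte 4: 0xBC = 10111100 (10xxxxxx ✓), payload 111100.
Concatenate: 010101011110000111100 = 0xABC3C (21 bits → U+ABC3C).

U+ABC3C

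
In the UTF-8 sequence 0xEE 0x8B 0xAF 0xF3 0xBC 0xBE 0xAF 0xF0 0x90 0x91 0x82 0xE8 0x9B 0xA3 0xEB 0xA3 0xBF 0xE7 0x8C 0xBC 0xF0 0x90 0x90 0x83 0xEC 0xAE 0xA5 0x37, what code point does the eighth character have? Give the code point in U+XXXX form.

Offset 0: leading byte 0xEE = 11101110 → 3-byte char #1 = EE 8B AF.
Offset 3: leading byte 0xF3 = 11110011 → 4-byte char #2 = F3 BC BE AF.
Offset 7: leading byte 0xF0 = 11110000 → 4-byte char #3 = F0 90 91 82.
Offset 11: leading byte 0xE8 = 11101000 → 3-byte char #4 = E8 9B A3.
Offset 14: leading byte 0xEB = 11101011 → 3-byte char #5 = EB A3 BF.
Offset 17: leading byte 0xE7 = 11100111 → 3-byte char #6 = E7 8C BC.
Offset 20: leading byte 0xF0 = 11110000 → 4-byte char #7 = F0 90 90 83.
Offset 24: leading byte 0xEC = 11101100 → 3-byte char #8 = EC AE A5.
Leading byte 0xEC = 11101100 matches 1110xxxx → 3-byte sequence.
Byte 1: 0xEC = 11101100, payload 1100 (4 bits).
Byte 2: 0xAE = 10101110 (10xxxxxx ✓), payload 101110.
Byte 3: 0xA5 = 10100101 (10xxxxxx ✓), payload 100101.
Concatenate: 1100101110100101 = 0xCBA5 (16 bits → U+CBA5).

U+CBA5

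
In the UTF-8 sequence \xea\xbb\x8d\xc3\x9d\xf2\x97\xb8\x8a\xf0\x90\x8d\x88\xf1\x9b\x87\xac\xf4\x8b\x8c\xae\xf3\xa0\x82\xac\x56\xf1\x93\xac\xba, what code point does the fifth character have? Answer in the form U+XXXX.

Offset 0: leading byte 0xEA = 11101010 → 3-byte char #1 = EA BB 8D.
Offset 3: leading byte 0xC3 = 11000011 → 2-byte char #2 = C3 9D.
Offset 5: leading byte 0xF2 = 11110010 → 4-byte char #3 = F2 97 B8 8A.
Offset 9: leading byte 0xF0 = 11110000 → 4-byte char #4 = F0 90 8D 88.
Offset 13: leading byte 0xF1 = 11110001 → 4-byte char #5 = F1 9B 87 AC.
Leading byte 0xF1 = 11110001 matches 11110xxx → 4-byte sequence.
Byte 1: 0xF1 = 11110001, payload 001 (3 bits).
Byte 2: 0x9B = 10011011 (10xxxxxx ✓), payload 011011.
Byte 3: 0x87 = 10000111 (10xxxxxx ✓), payload 000111.
Byte 4: 0xAC = 10101100 (10xxxxxx ✓), payload 101100.
Concatenate: 001011011000111101100 = 0x5B1EC (21 bits → U+5B1EC).

U+5B1EC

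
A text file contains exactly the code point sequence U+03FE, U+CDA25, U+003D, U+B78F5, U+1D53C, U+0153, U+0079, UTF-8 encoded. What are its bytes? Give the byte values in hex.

U+03FE: 2-byte form → CF BE.
U+CDA25: 4-byte form → F3 8D A8 A5.
U+003D: 1-byte form → 3D.
U+B78F5: 4-byte form → F2 B7 A3 B5.
U+1D53C: 4-byte form → F0 9D 94 BC.
U+0153: 2-byte form → C5 93.
U+0079: 1-byte form → 79.
Concatenated (18 bytes): CF BE F3 8D A8 A5 3D F2 B7 A3 B5 F0 9D 94 BC C5 93 79.

CF BE F3 8D A8 A5 3D F2 B7 A3 B5 F0 9D 94 BC C5 93 79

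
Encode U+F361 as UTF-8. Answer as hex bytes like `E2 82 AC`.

U+F361 = 0xF361 = 62305 decimal. In range U+0800–U+FFFF → 3-byte form: 1110xxxx 10xxxxxx 10xxxxxx.
Binary (16 bits): 1111001101100001.
Split 4+6+6: 1111 | 001101 | 100001.
Byte 1: 11101111 = 0xEF.
Byte 2: 10001101 = 0x8D.
Byte 3: 10100001 = 0xA1.

EF 8D A1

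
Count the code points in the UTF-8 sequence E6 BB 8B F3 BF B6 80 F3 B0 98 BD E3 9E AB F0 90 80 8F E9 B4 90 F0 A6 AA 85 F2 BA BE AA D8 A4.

9

Byte at offset 0: 0xE6 = 11100110 → 3-byte char (#1). Advance 3.
Byte at offset 3: 0xF3 = 11110011 → 4-byte char (#2). Advance 4.
Byte at offset 7: 0xF3 = 11110011 → 4-byte char (#3). Advance 4.
Byte at offset 11: 0xE3 = 11100011 → 3-byte char (#4). Advance 3.
Byte at offset 14: 0xF0 = 11110000 → 4-byte char (#5). Advance 4.
Byte at offset 18: 0xE9 = 11101001 → 3-byte char (#6). Advance 3.
Byte at offset 21: 0xF0 = 11110000 → 4-byte char (#7). Advance 4.
Byte at offset 25: 0xF2 = 11110010 → 4-byte char (#8). Advance 4.
Byte at offset 29: 0xD8 = 11011000 → 2-byte char (#9). Advance 2.
Reached end at offset 31 after 9 code points.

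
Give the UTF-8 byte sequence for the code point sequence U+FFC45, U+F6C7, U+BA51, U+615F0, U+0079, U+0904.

U+FFC45: 4-byte form → F3 BF B1 85.
U+F6C7: 3-byte form → EF 9B 87.
U+BA51: 3-byte form → EB A9 91.
U+615F0: 4-byte form → F1 A1 97 B0.
U+0079: 1-byte form → 79.
U+0904: 3-byte form → E0 A4 84.
Concatenated (18 bytes): F3 BF B1 85 EF 9B 87 EB A9 91 F1 A1 97 B0 79 E0 A4 84.

F3 BF B1 85 EF 9B 87 EB A9 91 F1 A1 97 B0 79 E0 A4 84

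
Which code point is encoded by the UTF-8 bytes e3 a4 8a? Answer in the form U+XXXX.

Leading byte 0xE3 = 11100011 matches 1110xxxx → 3-byte sequence.
Byte 1: 0xE3 = 11100011, payload 0011 (4 bits).
Byte 2: 0xA4 = 10100100 (10xxxxxx ✓), payload 100100.
Byte 3: 0x8A = 10001010 (10xxxxxx ✓), payload 001010.
Concatenate: 0011100100001010 = 0x390A (16 bits → U+390A).

U+390A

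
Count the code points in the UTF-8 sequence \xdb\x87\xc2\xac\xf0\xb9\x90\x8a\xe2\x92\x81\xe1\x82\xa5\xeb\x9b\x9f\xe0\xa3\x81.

Byte at offset 0: 0xDB = 11011011 → 2-byte char (#1). Advance 2.
Byte at offset 2: 0xC2 = 11000010 → 2-byte char (#2). Advance 2.
Byte at offset 4: 0xF0 = 11110000 → 4-byte char (#3). Advance 4.
Byte at offset 8: 0xE2 = 11100010 → 3-byte char (#4). Advance 3.
Byte at offset 11: 0xE1 = 11100001 → 3-byte char (#5). Advance 3.
Byte at offset 14: 0xEB = 11101011 → 3-byte char (#6). Advance 3.
Byte at offset 17: 0xE0 = 11100000 → 3-byte char (#7). Advance 3.
Reached end at offset 20 after 7 code points.

7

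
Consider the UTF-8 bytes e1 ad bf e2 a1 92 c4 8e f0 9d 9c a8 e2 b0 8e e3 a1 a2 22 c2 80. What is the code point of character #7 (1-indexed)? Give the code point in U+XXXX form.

U+0022

Offset 0: leading byte 0xE1 = 11100001 → 3-byte char #1 = E1 AD BF.
Offset 3: leading byte 0xE2 = 11100010 → 3-byte char #2 = E2 A1 92.
Offset 6: leading byte 0xC4 = 11000100 → 2-byte char #3 = C4 8E.
Offset 8: leading byte 0xF0 = 11110000 → 4-byte char #4 = F0 9D 9C A8.
Offset 12: leading byte 0xE2 = 11100010 → 3-byte char #5 = E2 B0 8E.
Offset 15: leading byte 0xE3 = 11100011 → 3-byte char #6 = E3 A1 A2.
Offset 18: leading byte 0x22 = 00100010 → 1-byte char #7 = 22.
Leading byte 0x22 = 00100010 matches 0xxxxxxx → 1-byte sequence.
Byte 1: 0x22 = 00100010, payload 0100010 (7 bits).
Concatenate: 0100010 = 0x22 (7 bits → U+0022).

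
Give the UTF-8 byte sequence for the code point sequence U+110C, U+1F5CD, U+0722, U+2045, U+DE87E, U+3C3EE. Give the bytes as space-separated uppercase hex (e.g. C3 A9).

U+110C: 3-byte form → E1 84 8C.
U+1F5CD: 4-byte form → F0 9F 97 8D.
U+0722: 2-byte form → DC A2.
U+2045: 3-byte form → E2 81 85.
U+DE87E: 4-byte form → F3 9E A1 BE.
U+3C3EE: 4-byte form → F0 BC 8F AE.
Concatenated (20 bytes): E1 84 8C F0 9F 97 8D DC A2 E2 81 85 F3 9E A1 BE F0 BC 8F AE.

E1 84 8C F0 9F 97 8D DC A2 E2 81 85 F3 9E A1 BE F0 BC 8F AE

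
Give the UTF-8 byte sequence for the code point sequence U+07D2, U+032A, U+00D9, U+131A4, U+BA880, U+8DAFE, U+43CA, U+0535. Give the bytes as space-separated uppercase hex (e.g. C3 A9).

DF 92 CC AA C3 99 F0 93 86 A4 F2 BA A2 80 F2 8D AB BE E4 8F 8A D4 B5

U+07D2: 2-byte form → DF 92.
U+032A: 2-byte form → CC AA.
U+00D9: 2-byte form → C3 99.
U+131A4: 4-byte form → F0 93 86 A4.
U+BA880: 4-byte form → F2 BA A2 80.
U+8DAFE: 4-byte form → F2 8D AB BE.
U+43CA: 3-byte form → E4 8F 8A.
U+0535: 2-byte form → D4 B5.
Concatenated (23 bytes): DF 92 CC AA C3 99 F0 93 86 A4 F2 BA A2 80 F2 8D AB BE E4 8F 8A D4 B5.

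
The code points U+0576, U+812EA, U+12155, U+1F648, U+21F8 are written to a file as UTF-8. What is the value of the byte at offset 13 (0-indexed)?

0x88

U+0576 → 2-byte form D5 B6 at offsets 0–1.
U+812EA → 4-byte form F2 81 8B AA at offsets 2–5.
U+12155 → 4-byte form F0 92 85 95 at offsets 6–9.
U+1F648 → 4-byte form F0 9F 99 88 at offsets 10–13.
Offset 13 falls in char 4's range; it's byte 4 of F0 9F 99 88 = 0x88.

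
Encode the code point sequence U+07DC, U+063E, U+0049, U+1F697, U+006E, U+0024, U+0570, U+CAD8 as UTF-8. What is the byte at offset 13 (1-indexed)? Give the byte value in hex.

1-indexed offset 13 is 0-indexed offset 12.
U+07DC → 2-byte form DF 9C at offsets 0–1.
U+063E → 2-byte form D8 BE at offsets 2–3.
U+0049 → 1-byte form 49 at offsets 4–4.
U+1F697 → 4-byte form F0 9F 9A 97 at offsets 5–8.
U+006E → 1-byte form 6E at offsets 9–9.
U+0024 → 1-byte form 24 at offsets 10–10.
U+0570 → 2-byte form D5 B0 at offsets 11–12.
Offset 12 falls in char 7's range; it's byte 2 of D5 B0 = 0xB0.

0xB0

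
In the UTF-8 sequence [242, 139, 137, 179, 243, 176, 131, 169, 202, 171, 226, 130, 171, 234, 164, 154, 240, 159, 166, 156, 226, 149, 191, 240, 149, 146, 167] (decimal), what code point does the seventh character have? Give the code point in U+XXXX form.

Offset 0: leading byte 0xF2 = 11110010 → 4-byte char #1 = F2 8B 89 B3.
Offset 4: leading byte 0xF3 = 11110011 → 4-byte char #2 = F3 B0 83 A9.
Offset 8: leading byte 0xCA = 11001010 → 2-byte char #3 = CA AB.
Offset 10: leading byte 0xE2 = 11100010 → 3-byte char #4 = E2 82 AB.
Offset 13: leading byte 0xEA = 11101010 → 3-byte char #5 = EA A4 9A.
Offset 16: leading byte 0xF0 = 11110000 → 4-byte char #6 = F0 9F A6 9C.
Offset 20: leading byte 0xE2 = 11100010 → 3-byte char #7 = E2 95 BF.
Leading byte 0xE2 = 11100010 matches 1110xxxx → 3-byte sequence.
Byte 1: 0xE2 = 11100010, payload 0010 (4 bits).
Byte 2: 0x95 = 10010101 (10xxxxxx ✓), payload 010101.
Byte 3: 0xBF = 10111111 (10xxxxxx ✓), payload 111111.
Concatenate: 0010010101111111 = 0x257F (16 bits → U+257F).

U+257F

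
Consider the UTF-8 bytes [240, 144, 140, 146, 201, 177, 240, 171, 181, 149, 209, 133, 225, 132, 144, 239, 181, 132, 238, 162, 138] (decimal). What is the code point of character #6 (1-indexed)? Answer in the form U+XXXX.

Offset 0: leading byte 0xF0 = 11110000 → 4-byte char #1 = F0 90 8C 92.
Offset 4: leading byte 0xC9 = 11001001 → 2-byte char #2 = C9 B1.
Offset 6: leading byte 0xF0 = 11110000 → 4-byte char #3 = F0 AB B5 95.
Offset 10: leading byte 0xD1 = 11010001 → 2-byte char #4 = D1 85.
Offset 12: leading byte 0xE1 = 11100001 → 3-byte char #5 = E1 84 90.
Offset 15: leading byte 0xEF = 11101111 → 3-byte char #6 = EF B5 84.
Leading byte 0xEF = 11101111 matches 1110xxxx → 3-byte sequence.
Byte 1: 0xEF = 11101111, payload 1111 (4 bits).
Byte 2: 0xB5 = 10110101 (10xxxxxx ✓), payload 110101.
Byte 3: 0x84 = 10000100 (10xxxxxx ✓), payload 000100.
Concatenate: 1111110101000100 = 0xFD44 (16 bits → U+FD44).

U+FD44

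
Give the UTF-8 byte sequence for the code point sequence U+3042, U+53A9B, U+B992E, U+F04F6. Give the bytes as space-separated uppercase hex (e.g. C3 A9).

E3 81 82 F1 93 AA 9B F2 B9 A4 AE F3 B0 93 B6

U+3042: 3-byte form → E3 81 82.
U+53A9B: 4-byte form → F1 93 AA 9B.
U+B992E: 4-byte form → F2 B9 A4 AE.
U+F04F6: 4-byte form → F3 B0 93 B6.
Concatenated (15 bytes): E3 81 82 F1 93 AA 9B F2 B9 A4 AE F3 B0 93 B6.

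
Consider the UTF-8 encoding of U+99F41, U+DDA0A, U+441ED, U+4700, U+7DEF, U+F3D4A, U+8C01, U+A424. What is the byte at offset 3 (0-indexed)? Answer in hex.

0x81

U+99F41 → 4-byte form F2 99 BD 81 at offsets 0–3.
Offset 3 falls in char 1's range; it's byte 4 of F2 99 BD 81 = 0x81.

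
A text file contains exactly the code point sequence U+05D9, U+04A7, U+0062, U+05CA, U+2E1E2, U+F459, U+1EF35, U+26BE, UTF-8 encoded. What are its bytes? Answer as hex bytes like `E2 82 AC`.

U+05D9: 2-byte form → D7 99.
U+04A7: 2-byte form → D2 A7.
U+0062: 1-byte form → 62.
U+05CA: 2-byte form → D7 8A.
U+2E1E2: 4-byte form → F0 AE 87 A2.
U+F459: 3-byte form → EF 91 99.
U+1EF35: 4-byte form → F0 9E BC B5.
U+26BE: 3-byte form → E2 9A BE.
Concatenated (21 bytes): D7 99 D2 A7 62 D7 8A F0 AE 87 A2 EF 91 99 F0 9E BC B5 E2 9A BE.

D7 99 D2 A7 62 D7 8A F0 AE 87 A2 EF 91 99 F0 9E BC B5 E2 9A BE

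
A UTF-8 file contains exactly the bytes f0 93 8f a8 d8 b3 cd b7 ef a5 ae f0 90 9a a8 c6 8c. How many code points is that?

6

Byte at offset 0: 0xF0 = 11110000 → 4-byte char (#1). Advance 4.
Byte at offset 4: 0xD8 = 11011000 → 2-byte char (#2). Advance 2.
Byte at offset 6: 0xCD = 11001101 → 2-byte char (#3). Advance 2.
Byte at offset 8: 0xEF = 11101111 → 3-byte char (#4). Advance 3.
Byte at offset 11: 0xF0 = 11110000 → 4-byte char (#5). Advance 4.
Byte at offset 15: 0xC6 = 11000110 → 2-byte char (#6). Advance 2.
Reached end at offset 17 after 6 code points.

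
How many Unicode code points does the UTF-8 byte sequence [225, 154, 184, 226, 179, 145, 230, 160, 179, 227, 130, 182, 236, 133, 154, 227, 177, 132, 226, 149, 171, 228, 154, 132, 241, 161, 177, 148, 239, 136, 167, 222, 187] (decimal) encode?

Byte at offset 0: 0xE1 = 11100001 → 3-byte char (#1). Advance 3.
Byte at offset 3: 0xE2 = 11100010 → 3-byte char (#2). Advance 3.
Byte at offset 6: 0xE6 = 11100110 → 3-byte char (#3). Advance 3.
Byte at offset 9: 0xE3 = 11100011 → 3-byte char (#4). Advance 3.
Byte at offset 12: 0xEC = 11101100 → 3-byte char (#5). Advance 3.
Byte at offset 15: 0xE3 = 11100011 → 3-byte char (#6). Advance 3.
Byte at offset 18: 0xE2 = 11100010 → 3-byte char (#7). Advance 3.
Byte at offset 21: 0xE4 = 11100100 → 3-byte char (#8). Advance 3.
Byte at offset 24: 0xF1 = 11110001 → 4-byte char (#9). Advance 4.
Byte at offset 28: 0xEF = 11101111 → 3-byte char (#10). Advance 3.
Byte at offset 31: 0xDE = 11011110 → 2-byte char (#11). Advance 2.
Reached end at offset 33 after 11 code points.

11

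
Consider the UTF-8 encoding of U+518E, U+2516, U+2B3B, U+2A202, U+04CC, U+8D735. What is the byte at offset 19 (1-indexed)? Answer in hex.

1-indexed offset 19 is 0-indexed offset 18.
U+518E → 3-byte form E5 86 8E at offsets 0–2.
U+2516 → 3-byte form E2 94 96 at offsets 3–5.
U+2B3B → 3-byte form E2 AC BB at offsets 6–8.
U+2A202 → 4-byte form F0 AA 88 82 at offsets 9–12.
U+04CC → 2-byte form D3 8C at offsets 13–14.
U+8D735 → 4-byte form F2 8D 9C B5 at offsets 15–18.
Offset 18 falls in char 6's range; it's byte 4 of F2 8D 9C B5 = 0xB5.

0xB5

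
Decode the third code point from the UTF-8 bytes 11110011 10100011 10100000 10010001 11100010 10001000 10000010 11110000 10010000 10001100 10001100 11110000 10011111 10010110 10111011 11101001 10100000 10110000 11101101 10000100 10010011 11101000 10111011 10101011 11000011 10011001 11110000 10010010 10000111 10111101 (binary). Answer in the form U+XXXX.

U+1030C

Offset 0: leading byte 0xF3 = 11110011 → 4-byte char #1 = F3 A3 A0 91.
Offset 4: leading byte 0xE2 = 11100010 → 3-byte char #2 = E2 88 82.
Offset 7: leading byte 0xF0 = 11110000 → 4-byte char #3 = F0 90 8C 8C.
Leading byte 0xF0 = 11110000 matches 11110xxx → 4-byte sequence.
Byte 1: 0xF0 = 11110000, payload 000 (3 bits).
Byte 2: 0x90 = 10010000 (10xxxxxx ✓), payload 010000.
Byte 3: 0x8C = 10001100 (10xxxxxx ✓), payload 001100.
Byte 4: 0x8C = 10001100 (10xxxxxx ✓), payload 001100.
Concatenate: 000010000001100001100 = 0x1030C (21 bits → U+1030C).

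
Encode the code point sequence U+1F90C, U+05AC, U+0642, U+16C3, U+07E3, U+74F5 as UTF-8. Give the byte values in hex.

U+1F90C: 4-byte form → F0 9F A4 8C.
U+05AC: 2-byte form → D6 AC.
U+0642: 2-byte form → D9 82.
U+16C3: 3-byte form → E1 9B 83.
U+07E3: 2-byte form → DF A3.
U+74F5: 3-byte form → E7 93 B5.
Concatenated (16 bytes): F0 9F A4 8C D6 AC D9 82 E1 9B 83 DF A3 E7 93 B5.

F0 9F A4 8C D6 AC D9 82 E1 9B 83 DF A3 E7 93 B5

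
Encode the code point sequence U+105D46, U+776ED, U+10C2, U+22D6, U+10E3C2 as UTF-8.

U+105D46: 4-byte form → F4 85 B5 86.
U+776ED: 4-byte form → F1 B7 9B AD.
U+10C2: 3-byte form → E1 83 82.
U+22D6: 3-byte form → E2 8B 96.
U+10E3C2: 4-byte form → F4 8E 8F 82.
Concatenated (18 bytes): F4 85 B5 86 F1 B7 9B AD E1 83 82 E2 8B 96 F4 8E 8F 82.

F4 85 B5 86 F1 B7 9B AD E1 83 82 E2 8B 96 F4 8E 8F 82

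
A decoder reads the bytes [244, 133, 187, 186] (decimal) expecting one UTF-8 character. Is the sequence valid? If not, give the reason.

valid

Leading byte 0xF4 = 11110100 → 4-byte form.
Continuation bytes 0x85=10000101, 0xBB=10111011, 0xBA=10111010 all match 10xxxxxx.
Decoded value 0x105EFA is ≥ 0x10000 (shortest form) and not a surrogate.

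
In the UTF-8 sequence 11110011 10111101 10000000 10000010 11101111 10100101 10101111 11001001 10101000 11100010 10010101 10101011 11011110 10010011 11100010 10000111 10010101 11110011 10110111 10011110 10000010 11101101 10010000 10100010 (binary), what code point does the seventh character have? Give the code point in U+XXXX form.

Offset 0: leading byte 0xF3 = 11110011 → 4-byte char #1 = F3 BD 80 82.
Offset 4: leading byte 0xEF = 11101111 → 3-byte char #2 = EF A5 AF.
Offset 7: leading byte 0xC9 = 11001001 → 2-byte char #3 = C9 A8.
Offset 9: leading byte 0xE2 = 11100010 → 3-byte char #4 = E2 95 AB.
Offset 12: leading byte 0xDE = 11011110 → 2-byte char #5 = DE 93.
Offset 14: leading byte 0xE2 = 11100010 → 3-byte char #6 = E2 87 95.
Offset 17: leading byte 0xF3 = 11110011 → 4-byte char #7 = F3 B7 9E 82.
Leading byte 0xF3 = 11110011 matches 11110xxx → 4-byte sequence.
Byte 1: 0xF3 = 11110011, payload 011 (3 bits).
Byte 2: 0xB7 = 10110111 (10xxxxxx ✓), payload 110111.
Byte 3: 0x9E = 10011110 (10xxxxxx ✓), payload 011110.
Byte 4: 0x82 = 10000010 (10xxxxxx ✓), payload 000010.
Concatenate: 011110111011110000010 = 0xF7782 (21 bits → U+F7782).

U+F7782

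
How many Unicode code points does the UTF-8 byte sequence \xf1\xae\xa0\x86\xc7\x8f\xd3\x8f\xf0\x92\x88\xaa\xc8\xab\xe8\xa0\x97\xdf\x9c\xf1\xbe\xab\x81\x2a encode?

Byte at offset 0: 0xF1 = 11110001 → 4-byte char (#1). Advance 4.
Byte at offset 4: 0xC7 = 11000111 → 2-byte char (#2). Advance 2.
Byte at offset 6: 0xD3 = 11010011 → 2-byte char (#3). Advance 2.
Byte at offset 8: 0xF0 = 11110000 → 4-byte char (#4). Advance 4.
Byte at offset 12: 0xC8 = 11001000 → 2-byte char (#5). Advance 2.
Byte at offset 14: 0xE8 = 11101000 → 3-byte char (#6). Advance 3.
Byte at offset 17: 0xDF = 11011111 → 2-byte char (#7). Advance 2.
Byte at offset 19: 0xF1 = 11110001 → 4-byte char (#8). Advance 4.
Byte at offset 23: 0x2A = 00101010 → 1-byte char (#9). Advance 1.
Reached end at offset 24 after 9 code points.

9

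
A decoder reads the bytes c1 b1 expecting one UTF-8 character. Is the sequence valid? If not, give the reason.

Leading byte 0xC1 = 11000001 → 2-byte form.
Continuation bytes all match 10xxxxxx. Payload decodes to 0x71.
But 0x71 < 0x80, the minimum for a 2-byte sequence — this is an overlong encoding.

invalid (overlong encoding)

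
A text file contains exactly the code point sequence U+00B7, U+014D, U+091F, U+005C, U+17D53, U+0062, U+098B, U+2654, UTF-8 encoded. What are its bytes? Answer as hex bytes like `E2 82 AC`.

C2 B7 C5 8D E0 A4 9F 5C F0 97 B5 93 62 E0 A6 8B E2 99 94

U+00B7: 2-byte form → C2 B7.
U+014D: 2-byte form → C5 8D.
U+091F: 3-byte form → E0 A4 9F.
U+005C: 1-byte form → 5C.
U+17D53: 4-byte form → F0 97 B5 93.
U+0062: 1-byte form → 62.
U+098B: 3-byte form → E0 A6 8B.
U+2654: 3-byte form → E2 99 94.
Concatenated (19 bytes): C2 B7 C5 8D E0 A4 9F 5C F0 97 B5 93 62 E0 A6 8B E2 99 94.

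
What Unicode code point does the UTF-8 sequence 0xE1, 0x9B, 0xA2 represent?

Leading byte 0xE1 = 11100001 matches 1110xxxx → 3-byte sequence.
Byte 1: 0xE1 = 11100001, payload 0001 (4 bits).
Byte 2: 0x9B = 10011011 (10xxxxxx ✓), payload 011011.
Byte 3: 0xA2 = 10100010 (10xxxxxx ✓), payload 100010.
Concatenate: 0001011011100010 = 0x16E2 (16 bits → U+16E2).

U+16E2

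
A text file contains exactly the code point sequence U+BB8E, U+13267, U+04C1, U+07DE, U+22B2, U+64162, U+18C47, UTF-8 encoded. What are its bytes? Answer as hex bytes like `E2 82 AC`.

EB AE 8E F0 93 89 A7 D3 81 DF 9E E2 8A B2 F1 A4 85 A2 F0 98 B1 87

U+BB8E: 3-byte form → EB AE 8E.
U+13267: 4-byte form → F0 93 89 A7.
U+04C1: 2-byte form → D3 81.
U+07DE: 2-byte form → DF 9E.
U+22B2: 3-byte form → E2 8A B2.
U+64162: 4-byte form → F1 A4 85 A2.
U+18C47: 4-byte form → F0 98 B1 87.
Concatenated (22 bytes): EB AE 8E F0 93 89 A7 D3 81 DF 9E E2 8A B2 F1 A4 85 A2 F0 98 B1 87.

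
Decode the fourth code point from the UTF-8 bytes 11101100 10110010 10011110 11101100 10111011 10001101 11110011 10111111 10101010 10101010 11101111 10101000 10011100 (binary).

Offset 0: leading byte 0xEC = 11101100 → 3-byte char #1 = EC B2 9E.
Offset 3: leading byte 0xEC = 11101100 → 3-byte char #2 = EC BB 8D.
Offset 6: leading byte 0xF3 = 11110011 → 4-byte char #3 = F3 BF AA AA.
Offset 10: leading byte 0xEF = 11101111 → 3-byte char #4 = EF A8 9C.
Leading byte 0xEF = 11101111 matches 1110xxxx → 3-byte sequence.
Byte 1: 0xEF = 11101111, payload 1111 (4 bits).
Byte 2: 0xA8 = 10101000 (10xxxxxx ✓), payload 101000.
Byte 3: 0x9C = 10011100 (10xxxxxx ✓), payload 011100.
Concatenate: 1111101000011100 = 0xFA1C (16 bits → U+FA1C).

U+FA1C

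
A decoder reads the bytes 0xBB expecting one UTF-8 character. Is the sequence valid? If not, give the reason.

invalid (continuation byte with no leading byte)

Byte 0xBB = 10111011 has the form 10xxxxxx — a continuation byte — but there is no preceding leading byte.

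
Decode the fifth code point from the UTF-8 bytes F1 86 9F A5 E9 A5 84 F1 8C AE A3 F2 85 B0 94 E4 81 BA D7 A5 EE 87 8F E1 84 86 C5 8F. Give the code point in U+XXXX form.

U+407A

Offset 0: leading byte 0xF1 = 11110001 → 4-byte char #1 = F1 86 9F A5.
Offset 4: leading byte 0xE9 = 11101001 → 3-byte char #2 = E9 A5 84.
Offset 7: leading byte 0xF1 = 11110001 → 4-byte char #3 = F1 8C AE A3.
Offset 11: leading byte 0xF2 = 11110010 → 4-byte char #4 = F2 85 B0 94.
Offset 15: leading byte 0xE4 = 11100100 → 3-byte char #5 = E4 81 BA.
Leading byte 0xE4 = 11100100 matches 1110xxxx → 3-byte sequence.
Byte 1: 0xE4 = 11100100, payload 0100 (4 bits).
Byte 2: 0x81 = 10000001 (10xxxxxx ✓), payload 000001.
Byte 3: 0xBA = 10111010 (10xxxxxx ✓), payload 111010.
Concatenate: 0100000001111010 = 0x407A (16 bits → U+407A).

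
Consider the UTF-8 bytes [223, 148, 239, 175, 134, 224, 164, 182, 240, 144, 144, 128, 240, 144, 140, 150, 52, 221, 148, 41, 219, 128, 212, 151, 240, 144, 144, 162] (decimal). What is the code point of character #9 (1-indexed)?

Offset 0: leading byte 0xDF = 11011111 → 2-byte char #1 = DF 94.
Offset 2: leading byte 0xEF = 11101111 → 3-byte char #2 = EF AF 86.
Offset 5: leading byte 0xE0 = 11100000 → 3-byte char #3 = E0 A4 B6.
Offset 8: leading byte 0xF0 = 11110000 → 4-byte char #4 = F0 90 90 80.
Offset 12: leading byte 0xF0 = 11110000 → 4-byte char #5 = F0 90 8C 96.
Offset 16: leading byte 0x34 = 00110100 → 1-byte char #6 = 34.
Offset 17: leading byte 0xDD = 11011101 → 2-byte char #7 = DD 94.
Offset 19: leading byte 0x29 = 00101001 → 1-byte char #8 = 29.
Offset 20: leading byte 0xDB = 11011011 → 2-byte char #9 = DB 80.
Leading byte 0xDB = 11011011 matches 110xxxxx → 2-byte sequence.
Byte 1: 0xDB = 11011011, payload 11011 (5 bits).
Byte 2: 0x80 = 10000000 (10xxxxxx ✓), payload 000000.
Concatenate: 11011000000 = 0x6C0 (11 bits → U+06C0).

U+06C0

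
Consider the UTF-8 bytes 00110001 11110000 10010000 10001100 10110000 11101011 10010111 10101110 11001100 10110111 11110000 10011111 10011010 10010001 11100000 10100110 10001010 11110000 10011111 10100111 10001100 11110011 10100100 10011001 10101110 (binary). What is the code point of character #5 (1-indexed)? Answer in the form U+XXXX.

Offset 0: leading byte 0x31 = 00110001 → 1-byte char #1 = 31.
Offset 1: leading byte 0xF0 = 11110000 → 4-byte char #2 = F0 90 8C B0.
Offset 5: leading byte 0xEB = 11101011 → 3-byte char #3 = EB 97 AE.
Offset 8: leading byte 0xCC = 11001100 → 2-byte char #4 = CC B7.
Offset 10: leading byte 0xF0 = 11110000 → 4-byte char #5 = F0 9F 9A 91.
Leading byte 0xF0 = 11110000 matches 11110xxx → 4-byte sequence.
Byte 1: 0xF0 = 11110000, payload 000 (3 bits).
Byte 2: 0x9F = 10011111 (10xxxxxx ✓), payload 011111.
Byte 3: 0x9A = 10011010 (10xxxxxx ✓), payload 011010.
Byte 4: 0x91 = 10010001 (10xxxxxx ✓), payload 010001.
Concatenate: 000011111011010010001 = 0x1F691 (21 bits → U+1F691).

U+1F691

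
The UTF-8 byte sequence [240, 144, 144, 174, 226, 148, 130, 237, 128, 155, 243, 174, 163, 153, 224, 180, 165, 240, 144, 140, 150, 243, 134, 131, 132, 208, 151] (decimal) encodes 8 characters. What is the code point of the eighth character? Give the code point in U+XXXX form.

Offset 0: leading byte 0xF0 = 11110000 → 4-byte char #1 = F0 90 90 AE.
Offset 4: leading byte 0xE2 = 11100010 → 3-byte char #2 = E2 94 82.
Offset 7: leading byte 0xED = 11101101 → 3-byte char #3 = ED 80 9B.
Offset 10: leading byte 0xF3 = 11110011 → 4-byte char #4 = F3 AE A3 99.
Offset 14: leading byte 0xE0 = 11100000 → 3-byte char #5 = E0 B4 A5.
Offset 17: leading byte 0xF0 = 11110000 → 4-byte char #6 = F0 90 8C 96.
Offset 21: leading byte 0xF3 = 11110011 → 4-byte char #7 = F3 86 83 84.
Offset 25: leading byte 0xD0 = 11010000 → 2-byte char #8 = D0 97.
Leading byte 0xD0 = 11010000 matches 110xxxxx → 2-byte sequence.
Byte 1: 0xD0 = 11010000, payload 10000 (5 bits).
Byte 2: 0x97 = 10010111 (10xxxxxx ✓), payload 010111.
Concatenate: 10000010111 = 0x417 (11 bits → U+0417).

U+0417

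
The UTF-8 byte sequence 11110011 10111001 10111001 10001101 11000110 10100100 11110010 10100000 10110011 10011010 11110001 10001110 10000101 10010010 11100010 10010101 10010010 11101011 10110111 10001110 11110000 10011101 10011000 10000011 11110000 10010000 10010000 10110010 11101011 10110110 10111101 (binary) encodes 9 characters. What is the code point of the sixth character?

U+BDCE

Offset 0: leading byte 0xF3 = 11110011 → 4-byte char #1 = F3 B9 B9 8D.
Offset 4: leading byte 0xC6 = 11000110 → 2-byte char #2 = C6 A4.
Offset 6: leading byte 0xF2 = 11110010 → 4-byte char #3 = F2 A0 B3 9A.
Offset 10: leading byte 0xF1 = 11110001 → 4-byte char #4 = F1 8E 85 92.
Offset 14: leading byte 0xE2 = 11100010 → 3-byte char #5 = E2 95 92.
Offset 17: leading byte 0xEB = 11101011 → 3-byte char #6 = EB B7 8E.
Leading byte 0xEB = 11101011 matches 1110xxxx → 3-byte sequence.
Byte 1: 0xEB = 11101011, payload 1011 (4 bits).
Byte 2: 0xB7 = 10110111 (10xxxxxx ✓), payload 110111.
Byte 3: 0x8E = 10001110 (10xxxxxx ✓), payload 001110.
Concatenate: 1011110111001110 = 0xBDCE (16 bits → U+BDCE).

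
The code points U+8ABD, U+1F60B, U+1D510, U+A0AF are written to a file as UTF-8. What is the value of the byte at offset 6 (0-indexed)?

U+8ABD → 3-byte form E8 AA BD at offsets 0–2.
U+1F60B → 4-byte form F0 9F 98 8B at offsets 3–6.
Offset 6 falls in char 2's range; it's byte 4 of F0 9F 98 8B = 0x8B.

0x8B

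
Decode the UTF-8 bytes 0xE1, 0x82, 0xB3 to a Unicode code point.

Leading byte 0xE1 = 11100001 matches 1110xxxx → 3-byte sequence.
Byte 1: 0xE1 = 11100001, payload 0001 (4 bits).
Byte 2: 0x82 = 10000010 (10xxxxxx ✓), payload 000010.
Byte 3: 0xB3 = 10110011 (10xxxxxx ✓), payload 110011.
Concatenate: 0001000010110011 = 0x10B3 (16 bits → U+10B3).

U+10B3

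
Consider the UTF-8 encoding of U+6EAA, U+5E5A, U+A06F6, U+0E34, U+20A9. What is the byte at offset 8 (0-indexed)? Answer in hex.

0x9B

U+6EAA → 3-byte form E6 BA AA at offsets 0–2.
U+5E5A → 3-byte form E5 B9 9A at offsets 3–5.
U+A06F6 → 4-byte form F2 A0 9B B6 at offsets 6–9.
Offset 8 falls in char 3's range; it's byte 3 of F2 A0 9B B6 = 0x9B.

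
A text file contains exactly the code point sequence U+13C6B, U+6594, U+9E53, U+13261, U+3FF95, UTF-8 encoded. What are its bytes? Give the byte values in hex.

U+13C6B: 4-byte form → F0 93 B1 AB.
U+6594: 3-byte form → E6 96 94.
U+9E53: 3-byte form → E9 B9 93.
U+13261: 4-byte form → F0 93 89 A1.
U+3FF95: 4-byte form → F0 BF BE 95.
Concatenated (18 bytes): F0 93 B1 AB E6 96 94 E9 B9 93 F0 93 89 A1 F0 BF BE 95.

F0 93 B1 AB E6 96 94 E9 B9 93 F0 93 89 A1 F0 BF BE 95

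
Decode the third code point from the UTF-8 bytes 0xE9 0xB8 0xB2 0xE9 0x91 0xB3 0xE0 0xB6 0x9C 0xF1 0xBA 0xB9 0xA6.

U+0D9C

Offset 0: leading byte 0xE9 = 11101001 → 3-byte char #1 = E9 B8 B2.
Offset 3: leading byte 0xE9 = 11101001 → 3-byte char #2 = E9 91 B3.
Offset 6: leading byte 0xE0 = 11100000 → 3-byte char #3 = E0 B6 9C.
Leading byte 0xE0 = 11100000 matches 1110xxxx → 3-byte sequence.
Byte 1: 0xE0 = 11100000, payload 0000 (4 bits).
Byte 2: 0xB6 = 10110110 (10xxxxxx ✓), payload 110110.
Byte 3: 0x9C = 10011100 (10xxxxxx ✓), payload 011100.
Concatenate: 0000110110011100 = 0xD9C (16 bits → U+0D9C).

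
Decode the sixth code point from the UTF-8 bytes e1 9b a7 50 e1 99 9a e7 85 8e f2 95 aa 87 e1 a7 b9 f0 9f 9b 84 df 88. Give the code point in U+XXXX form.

Offset 0: leading byte 0xE1 = 11100001 → 3-byte char #1 = E1 9B A7.
Offset 3: leading byte 0x50 = 01010000 → 1-byte char #2 = 50.
Offset 4: leading byte 0xE1 = 11100001 → 3-byte char #3 = E1 99 9A.
Offset 7: leading byte 0xE7 = 11100111 → 3-byte char #4 = E7 85 8E.
Offset 10: leading byte 0xF2 = 11110010 → 4-byte char #5 = F2 95 AA 87.
Offset 14: leading byte 0xE1 = 11100001 → 3-byte char #6 = E1 A7 B9.
Leading byte 0xE1 = 11100001 matches 1110xxxx → 3-byte sequence.
Byte 1: 0xE1 = 11100001, payload 0001 (4 bits).
Byte 2: 0xA7 = 10100111 (10xxxxxx ✓), payload 100111.
Byte 3: 0xB9 = 10111001 (10xxxxxx ✓), payload 111001.
Concatenate: 0001100111111001 = 0x19F9 (16 bits → U+19F9).

U+19F9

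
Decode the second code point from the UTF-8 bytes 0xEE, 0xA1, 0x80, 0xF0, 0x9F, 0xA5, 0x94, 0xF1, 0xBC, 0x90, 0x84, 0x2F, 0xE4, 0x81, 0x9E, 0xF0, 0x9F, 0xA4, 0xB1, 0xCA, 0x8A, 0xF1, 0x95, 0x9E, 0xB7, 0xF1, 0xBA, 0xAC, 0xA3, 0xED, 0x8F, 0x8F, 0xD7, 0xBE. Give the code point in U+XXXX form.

U+1F954

Offset 0: leading byte 0xEE = 11101110 → 3-byte char #1 = EE A1 80.
Offset 3: leading byte 0xF0 = 11110000 → 4-byte char #2 = F0 9F A5 94.
Leading byte 0xF0 = 11110000 matches 11110xxx → 4-byte sequence.
Byte 1: 0xF0 = 11110000, payload 000 (3 bits).
Byte 2: 0x9F = 10011111 (10xxxxxx ✓), payload 011111.
Byte 3: 0xA5 = 10100101 (10xxxxxx ✓), payload 100101.
Byte 4: 0x94 = 10010100 (10xxxxxx ✓), payload 010100.
Concatenate: 000011111100101010100 = 0x1F954 (21 bits → U+1F954).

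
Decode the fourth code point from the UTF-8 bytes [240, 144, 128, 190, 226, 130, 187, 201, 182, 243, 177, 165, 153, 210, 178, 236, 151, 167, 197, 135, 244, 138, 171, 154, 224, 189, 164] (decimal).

Offset 0: leading byte 0xF0 = 11110000 → 4-byte char #1 = F0 90 80 BE.
Offset 4: leading byte 0xE2 = 11100010 → 3-byte char #2 = E2 82 BB.
Offset 7: leading byte 0xC9 = 11001001 → 2-byte char #3 = C9 B6.
Offset 9: leading byte 0xF3 = 11110011 → 4-byte char #4 = F3 B1 A5 99.
Leading byte 0xF3 = 11110011 matches 11110xxx → 4-byte sequence.
Byte 1: 0xF3 = 11110011, payload 011 (3 bits).
Byte 2: 0xB1 = 10110001 (10xxxxxx ✓), payload 110001.
Byte 3: 0xA5 = 10100101 (10xxxxxx ✓), payload 100101.
Byte 4: 0x99 = 10011001 (10xxxxxx ✓), payload 011001.
Concatenate: 011110001100101011001 = 0xF1959 (21 bits → U+F1959).

U+F1959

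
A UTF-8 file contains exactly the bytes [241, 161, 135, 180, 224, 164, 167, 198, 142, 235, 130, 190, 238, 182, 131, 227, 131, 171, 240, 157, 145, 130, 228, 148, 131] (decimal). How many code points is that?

8

Byte at offset 0: 0xF1 = 11110001 → 4-byte char (#1). Advance 4.
Byte at offset 4: 0xE0 = 11100000 → 3-byte char (#2). Advance 3.
Byte at offset 7: 0xC6 = 11000110 → 2-byte char (#3). Advance 2.
Byte at offset 9: 0xEB = 11101011 → 3-byte char (#4). Advance 3.
Byte at offset 12: 0xEE = 11101110 → 3-byte char (#5). Advance 3.
Byte at offset 15: 0xE3 = 11100011 → 3-byte char (#6). Advance 3.
Byte at offset 18: 0xF0 = 11110000 → 4-byte char (#7). Advance 4.
Byte at offset 22: 0xE4 = 11100100 → 3-byte char (#8). Advance 3.
Reached end at offset 25 after 8 code points.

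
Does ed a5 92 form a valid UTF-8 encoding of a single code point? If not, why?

invalid (encodes a surrogate (U+D800–U+DFFF))

Structurally a 3-byte sequence; payload = 0xD952.
But 0xD952 is in U+D800–U+DFFF, the surrogate range. Surrogates are not Unicode scalar values and are forbidden in UTF-8.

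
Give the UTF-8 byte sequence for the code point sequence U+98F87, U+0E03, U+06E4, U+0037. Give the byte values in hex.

F2 98 BE 87 E0 B8 83 DB A4 37

U+98F87: 4-byte form → F2 98 BE 87.
U+0E03: 3-byte form → E0 B8 83.
U+06E4: 2-byte form → DB A4.
U+0037: 1-byte form → 37.
Concatenated (10 bytes): F2 98 BE 87 E0 B8 83 DB A4 37.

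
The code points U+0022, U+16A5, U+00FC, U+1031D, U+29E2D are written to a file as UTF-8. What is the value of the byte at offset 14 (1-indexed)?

0xAD

1-indexed offset 14 is 0-indexed offset 13.
U+0022 → 1-byte form 22 at offsets 0–0.
U+16A5 → 3-byte form E1 9A A5 at offsets 1–3.
U+00FC → 2-byte form C3 BC at offsets 4–5.
U+1031D → 4-byte form F0 90 8C 9D at offsets 6–9.
U+29E2D → 4-byte form F0 A9 B8 AD at offsets 10–13.
Offset 13 falls in char 5's range; it's byte 4 of F0 A9 B8 AD = 0xAD.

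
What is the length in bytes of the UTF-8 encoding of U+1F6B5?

U+1F6B5 = 0x1F6B5. UTF-8 uses 1 byte below 0x80, 2 below 0x800, 3 below 0x10000, 4 up to 0x10FFFF. 0x1F6B5 is in U+10000–U+10FFFF → 4 bytes.

4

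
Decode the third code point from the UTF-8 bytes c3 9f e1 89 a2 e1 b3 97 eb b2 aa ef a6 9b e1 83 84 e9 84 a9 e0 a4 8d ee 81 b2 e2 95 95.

U+1CD7

Offset 0: leading byte 0xC3 = 11000011 → 2-byte char #1 = C3 9F.
Offset 2: leading byte 0xE1 = 11100001 → 3-byte char #2 = E1 89 A2.
Offset 5: leading byte 0xE1 = 11100001 → 3-byte char #3 = E1 B3 97.
Leading byte 0xE1 = 11100001 matches 1110xxxx → 3-byte sequence.
Byte 1: 0xE1 = 11100001, payload 0001 (4 bits).
Byte 2: 0xB3 = 10110011 (10xxxxxx ✓), payload 110011.
Byte 3: 0x97 = 10010111 (10xxxxxx ✓), payload 010111.
Concatenate: 0001110011010111 = 0x1CD7 (16 bits → U+1CD7).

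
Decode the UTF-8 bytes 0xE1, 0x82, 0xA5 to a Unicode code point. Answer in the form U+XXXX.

Leading byte 0xE1 = 11100001 matches 1110xxxx → 3-byte sequence.
Byte 1: 0xE1 = 11100001, payload 0001 (4 bits).
Byte 2: 0x82 = 10000010 (10xxxxxx ✓), payload 000010.
Byte 3: 0xA5 = 10100101 (10xxxxxx ✓), payload 100101.
Concatenate: 0001000010100101 = 0x10A5 (16 bits → U+10A5).

U+10A5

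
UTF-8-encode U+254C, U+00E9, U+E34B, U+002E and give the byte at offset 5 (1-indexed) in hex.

1-indexed offset 5 is 0-indexed offset 4.
U+254C → 3-byte form E2 95 8C at offsets 0–2.
U+00E9 → 2-byte form C3 A9 at offsets 3–4.
Offset 4 falls in char 2's range; it's byte 2 of C3 A9 = 0xA9.

0xA9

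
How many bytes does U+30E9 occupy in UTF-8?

3

U+30E9 = 0x30E9. UTF-8 uses 1 byte below 0x80, 2 below 0x800, 3 below 0x10000, 4 up to 0x10FFFF. 0x30E9 is in U+0800–U+FFFF → 3 bytes.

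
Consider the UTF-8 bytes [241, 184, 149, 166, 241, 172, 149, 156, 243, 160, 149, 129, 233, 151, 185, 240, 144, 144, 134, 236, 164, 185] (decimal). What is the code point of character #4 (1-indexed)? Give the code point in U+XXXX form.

U+95F9

Offset 0: leading byte 0xF1 = 11110001 → 4-byte char #1 = F1 B8 95 A6.
Offset 4: leading byte 0xF1 = 11110001 → 4-byte char #2 = F1 AC 95 9C.
Offset 8: leading byte 0xF3 = 11110011 → 4-byte char #3 = F3 A0 95 81.
Offset 12: leading byte 0xE9 = 11101001 → 3-byte char #4 = E9 97 B9.
Leading byte 0xE9 = 11101001 matches 1110xxxx → 3-byte sequence.
Byte 1: 0xE9 = 11101001, payload 1001 (4 bits).
Byte 2: 0x97 = 10010111 (10xxxxxx ✓), payload 010111.
Byte 3: 0xB9 = 10111001 (10xxxxxx ✓), payload 111001.
Concatenate: 1001010111111001 = 0x95F9 (16 bits → U+95F9).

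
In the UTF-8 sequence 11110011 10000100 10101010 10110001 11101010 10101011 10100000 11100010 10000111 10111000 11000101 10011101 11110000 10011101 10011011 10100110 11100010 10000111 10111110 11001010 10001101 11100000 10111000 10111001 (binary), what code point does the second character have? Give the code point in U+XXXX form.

U+AAE0

Offset 0: leading byte 0xF3 = 11110011 → 4-byte char #1 = F3 84 AA B1.
Offset 4: leading byte 0xEA = 11101010 → 3-byte char #2 = EA AB A0.
Leading byte 0xEA = 11101010 matches 1110xxxx → 3-byte sequence.
Byte 1: 0xEA = 11101010, payload 1010 (4 bits).
Byte 2: 0xAB = 10101011 (10xxxxxx ✓), payload 101011.
Byte 3: 0xA0 = 10100000 (10xxxxxx ✓), payload 100000.
Concatenate: 1010101011100000 = 0xAAE0 (16 bits → U+AAE0).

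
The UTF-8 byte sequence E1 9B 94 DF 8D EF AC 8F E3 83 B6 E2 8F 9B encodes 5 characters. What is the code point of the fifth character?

Offset 0: leading byte 0xE1 = 11100001 → 3-byte char #1 = E1 9B 94.
Offset 3: leading byte 0xDF = 11011111 → 2-byte char #2 = DF 8D.
Offset 5: leading byte 0xEF = 11101111 → 3-byte char #3 = EF AC 8F.
Offset 8: leading byte 0xE3 = 11100011 → 3-byte char #4 = E3 83 B6.
Offset 11: leading byte 0xE2 = 11100010 → 3-byte char #5 = E2 8F 9B.
Leading byte 0xE2 = 11100010 matches 1110xxxx → 3-byte sequence.
Byte 1: 0xE2 = 11100010, payload 0010 (4 bits).
Byte 2: 0x8F = 10001111 (10xxxxxx ✓), payload 001111.
Byte 3: 0x9B = 10011011 (10xxxxxx ✓), payload 011011.
Concatenate: 0010001111011011 = 0x23DB (16 bits → U+23DB).

U+23DB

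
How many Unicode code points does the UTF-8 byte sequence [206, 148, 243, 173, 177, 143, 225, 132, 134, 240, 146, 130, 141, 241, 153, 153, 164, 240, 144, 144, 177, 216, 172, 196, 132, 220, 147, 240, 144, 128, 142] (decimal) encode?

Byte at offset 0: 0xCE = 11001110 → 2-byte char (#1). Advance 2.
Byte at offset 2: 0xF3 = 11110011 → 4-byte char (#2). Advance 4.
Byte at offset 6: 0xE1 = 11100001 → 3-byte char (#3). Advance 3.
Byte at offset 9: 0xF0 = 11110000 → 4-byte char (#4). Advance 4.
Byte at offset 13: 0xF1 = 11110001 → 4-byte char (#5). Advance 4.
Byte at offset 17: 0xF0 = 11110000 → 4-byte char (#6). Advance 4.
Byte at offset 21: 0xD8 = 11011000 → 2-byte char (#7). Advance 2.
Byte at offset 23: 0xC4 = 11000100 → 2-byte char (#8). Advance 2.
Byte at offset 25: 0xDC = 11011100 → 2-byte char (#9). Advance 2.
Byte at offset 27: 0xF0 = 11110000 → 4-byte char (#10). Advance 4.
Reached end at offset 31 after 10 code points.

10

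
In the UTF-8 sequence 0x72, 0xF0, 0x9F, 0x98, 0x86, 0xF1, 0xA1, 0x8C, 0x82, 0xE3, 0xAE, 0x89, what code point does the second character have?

U+1F606

Offset 0: leading byte 0x72 = 01110010 → 1-byte char #1 = 72.
Offset 1: leading byte 0xF0 = 11110000 → 4-byte char #2 = F0 9F 98 86.
Leading byte 0xF0 = 11110000 matches 11110xxx → 4-byte sequence.
Byte 1: 0xF0 = 11110000, payload 000 (3 bits).
Byte 2: 0x9F = 10011111 (10xxxxxx ✓), payload 011111.
Byte 3: 0x98 = 10011000 (10xxxxxx ✓), payload 011000.
Byte 4: 0x86 = 10000110 (10xxxxxx ✓), payload 000110.
Concatenate: 000011111011000000110 = 0x1F606 (21 bits → U+1F606).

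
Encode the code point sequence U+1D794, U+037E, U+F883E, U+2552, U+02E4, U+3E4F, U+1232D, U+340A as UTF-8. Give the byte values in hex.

F0 9D 9E 94 CD BE F3 B8 A0 BE E2 95 92 CB A4 E3 B9 8F F0 92 8C AD E3 90 8A

U+1D794: 4-byte form → F0 9D 9E 94.
U+037E: 2-byte form → CD BE.
U+F883E: 4-byte form → F3 B8 A0 BE.
U+2552: 3-byte form → E2 95 92.
U+02E4: 2-byte form → CB A4.
U+3E4F: 3-byte form → E3 B9 8F.
U+1232D: 4-byte form → F0 92 8C AD.
U+340A: 3-byte form → E3 90 8A.
Concatenated (25 bytes): F0 9D 9E 94 CD BE F3 B8 A0 BE E2 95 92 CB A4 E3 B9 8F F0 92 8C AD E3 90 8A.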